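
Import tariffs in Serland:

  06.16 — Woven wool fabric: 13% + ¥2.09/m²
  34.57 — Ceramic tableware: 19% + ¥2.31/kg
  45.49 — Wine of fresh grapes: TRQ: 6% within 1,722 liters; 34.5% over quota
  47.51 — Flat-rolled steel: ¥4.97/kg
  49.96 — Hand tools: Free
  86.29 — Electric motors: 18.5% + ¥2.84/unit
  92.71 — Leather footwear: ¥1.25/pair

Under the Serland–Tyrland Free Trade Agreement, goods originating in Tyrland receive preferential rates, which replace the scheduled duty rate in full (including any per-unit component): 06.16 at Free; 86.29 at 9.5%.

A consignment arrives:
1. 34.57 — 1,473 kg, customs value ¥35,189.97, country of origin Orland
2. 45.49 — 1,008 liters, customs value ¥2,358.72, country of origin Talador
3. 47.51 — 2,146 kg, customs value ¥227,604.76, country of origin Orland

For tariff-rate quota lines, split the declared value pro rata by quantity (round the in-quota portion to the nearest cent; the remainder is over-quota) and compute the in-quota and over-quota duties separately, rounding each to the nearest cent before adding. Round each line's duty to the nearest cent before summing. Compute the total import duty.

Line 1 (34.57, Orland, 1,473 kg, ¥35,189.97):
Base rate for 34.57 is 19% + ¥2.31/kg.
Duty = ¥35,189.97 × 19% + 1,473 × ¥2.31 = ¥10,088.72.
Line 2 (45.49, Talador, 1,008 liters, ¥2,358.72):
Code 45.49 is under a tariff-rate quota (threshold 1,722 liters). Quantity 1,008 liters is within the quota, so the in-quota rate 6% applies to the full value.
Duty = ¥2,358.72 × 6% = ¥141.52.
Line 3 (47.51, Orland, 2,146 kg, ¥227,604.76):
Base rate for 47.51 is ¥4.97/kg.
Duty = 2,146 × ¥4.97 = ¥10,665.62.
Total = ¥10,088.72 + ¥141.52 + ¥10,665.62 = ¥20,895.86.

¥20,895.86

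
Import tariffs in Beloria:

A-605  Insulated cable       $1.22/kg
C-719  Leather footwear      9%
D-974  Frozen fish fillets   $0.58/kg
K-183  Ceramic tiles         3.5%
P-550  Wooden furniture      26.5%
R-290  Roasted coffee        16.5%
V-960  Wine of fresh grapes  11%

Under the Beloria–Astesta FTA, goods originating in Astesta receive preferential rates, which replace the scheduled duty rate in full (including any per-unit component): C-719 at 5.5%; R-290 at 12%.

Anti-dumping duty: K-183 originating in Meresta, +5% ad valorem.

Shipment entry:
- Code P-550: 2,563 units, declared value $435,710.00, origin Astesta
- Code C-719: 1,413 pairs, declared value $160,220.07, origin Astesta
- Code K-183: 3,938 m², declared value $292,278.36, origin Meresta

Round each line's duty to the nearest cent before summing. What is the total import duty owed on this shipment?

Line 1 (P-550, Astesta, 2,563 units, $435,710.00):
Base rate for P-550 is 26.5%.
Origin Astesta is the FTA partner but P-550 is not on the preference list; base rate stands.
Duty = $435,710.00 × 26.5% = $115,463.15.
Line 2 (C-719, Astesta, 1,413 pairs, $160,220.07):
Base rate for C-719 is 9%.
Origin Astesta qualifies under the Beloria–Astesta agreement and C-719 is covered: preferential rate 5.5% applies instead.
Duty = $160,220.07 × 5.5% = $8,812.10.
Line 3 (K-183, Meresta, 3,938 m², $292,278.36):
Base rate for K-183 is 3.5%.
Additional duty on K-183 from Meresta: +5%. Applied ad valorem rate: 3.5% + 5% = 8.5%.
Duty = $292,278.36 × 8.5% = $24,843.66.
Total = $115,463.15 + $8,812.10 + $24,843.66 = $149,118.91.

$149,118.91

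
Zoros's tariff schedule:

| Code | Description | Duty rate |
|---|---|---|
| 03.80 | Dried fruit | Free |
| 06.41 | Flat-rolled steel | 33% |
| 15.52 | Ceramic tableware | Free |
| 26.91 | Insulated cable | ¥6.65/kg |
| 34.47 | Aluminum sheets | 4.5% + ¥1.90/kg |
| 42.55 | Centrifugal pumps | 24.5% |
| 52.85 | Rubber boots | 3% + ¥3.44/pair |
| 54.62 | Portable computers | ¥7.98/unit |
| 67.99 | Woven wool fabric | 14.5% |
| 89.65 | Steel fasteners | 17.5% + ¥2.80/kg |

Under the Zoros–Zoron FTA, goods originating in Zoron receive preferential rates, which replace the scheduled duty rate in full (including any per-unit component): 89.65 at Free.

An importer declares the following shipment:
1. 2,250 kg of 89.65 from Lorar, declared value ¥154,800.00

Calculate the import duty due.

Line 1 (89.65, Lorar, 2,250 kg, ¥154,800.00):
Base rate for 89.65 is 17.5% + ¥2.80/kg.
89.65 has an FTA preferential rate, but origin Lorar is not Zoron; base rate stands.
Duty = ¥154,800.00 × 17.5% + 2,250 × ¥2.80 = ¥33,390.00.

¥33,390.00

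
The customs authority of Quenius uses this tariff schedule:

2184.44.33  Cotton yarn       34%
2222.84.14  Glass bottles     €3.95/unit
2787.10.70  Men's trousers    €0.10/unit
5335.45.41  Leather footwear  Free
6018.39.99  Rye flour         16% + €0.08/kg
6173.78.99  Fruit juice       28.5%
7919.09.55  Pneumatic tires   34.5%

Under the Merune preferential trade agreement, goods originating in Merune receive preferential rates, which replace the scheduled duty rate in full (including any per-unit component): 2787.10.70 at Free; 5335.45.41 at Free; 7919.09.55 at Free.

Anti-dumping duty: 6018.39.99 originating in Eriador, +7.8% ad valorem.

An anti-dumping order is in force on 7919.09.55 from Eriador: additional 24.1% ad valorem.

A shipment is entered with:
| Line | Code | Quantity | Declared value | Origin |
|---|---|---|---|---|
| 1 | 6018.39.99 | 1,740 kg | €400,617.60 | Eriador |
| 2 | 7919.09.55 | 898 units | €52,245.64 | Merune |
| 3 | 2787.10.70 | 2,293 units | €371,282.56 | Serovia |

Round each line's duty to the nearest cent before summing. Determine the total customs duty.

€95,715.49

Line 1 (6018.39.99, Eriador, 1,740 kg, €400,617.60):
Base rate for 6018.39.99 is 16% + €0.08/kg.
Additional duty on 6018.39.99 from Eriador: +7.8%. Applied ad valorem rate: 16% + 7.8% = 23.8%.
Duty = €400,617.60 × 23.8% + 1,740 × €0.08 = €95,486.19.
Line 2 (7919.09.55, Merune, 898 units, €52,245.64):
Base rate for 7919.09.55 is 34.5%.
Origin Merune qualifies under the Quenius–Merune agreement and 7919.09.55 is covered: preferential rate Free applies instead.
The additional-duty order on 7919.09.55 targets Eriador, not Merune; it does not apply.
Duty = €52,245.64 × 0% = €0.00.
Line 3 (2787.10.70, Serovia, 2,293 units, €371,282.56):
Base rate for 2787.10.70 is €0.10/unit.
2787.10.70 has an FTA preferential rate, but origin Serovia is not Merune; base rate stands.
Duty = 2,293 × €0.10 = €229.30.
Total = €95,486.19 + €0.00 + €229.30 = €95,715.49.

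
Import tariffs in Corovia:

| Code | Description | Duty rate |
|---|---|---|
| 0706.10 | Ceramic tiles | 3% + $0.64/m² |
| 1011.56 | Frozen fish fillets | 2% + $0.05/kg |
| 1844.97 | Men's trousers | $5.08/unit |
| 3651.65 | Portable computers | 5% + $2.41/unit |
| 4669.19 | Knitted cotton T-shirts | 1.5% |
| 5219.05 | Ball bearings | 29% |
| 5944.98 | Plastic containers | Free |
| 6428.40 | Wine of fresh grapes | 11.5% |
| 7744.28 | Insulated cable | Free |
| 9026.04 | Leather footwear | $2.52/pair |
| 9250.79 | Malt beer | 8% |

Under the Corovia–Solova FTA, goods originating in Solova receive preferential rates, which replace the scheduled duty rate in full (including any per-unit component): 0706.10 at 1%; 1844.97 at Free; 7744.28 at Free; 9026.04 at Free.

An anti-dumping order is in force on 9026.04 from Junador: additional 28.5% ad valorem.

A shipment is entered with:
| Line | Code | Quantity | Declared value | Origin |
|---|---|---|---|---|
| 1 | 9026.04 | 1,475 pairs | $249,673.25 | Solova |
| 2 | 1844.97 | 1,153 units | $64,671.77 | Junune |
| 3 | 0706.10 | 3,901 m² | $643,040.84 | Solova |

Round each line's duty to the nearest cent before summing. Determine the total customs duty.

Line 1 (9026.04, Solova, 1,475 pairs, $249,673.25):
Base rate for 9026.04 is $2.52/pair.
Origin Solova qualifies under the Corovia–Solova agreement and 9026.04 is covered: preferential rate Free applies instead.
The additional-duty order on 9026.04 targets Junador, not Solova; it does not apply.
Duty = $249,673.25 × 0% = $0.00.
Line 2 (1844.97, Junune, 1,153 units, $64,671.77):
Base rate for 1844.97 is $5.08/unit.
1844.97 has an FTA preferential rate, but origin Junune is not Solova; base rate stands.
Duty = 1,153 × $5.08 = $5,857.24.
Line 3 (0706.10, Solova, 3,901 m², $643,040.84):
Base rate for 0706.10 is 3% + $0.64/m².
Origin Solova qualifies under the Corovia–Solova agreement and 0706.10 is covered: preferential rate 1% applies instead.
Duty = $643,040.84 × 1% = $6,430.41.
Total = $0.00 + $5,857.24 + $6,430.41 = $12,287.65.

$12,287.65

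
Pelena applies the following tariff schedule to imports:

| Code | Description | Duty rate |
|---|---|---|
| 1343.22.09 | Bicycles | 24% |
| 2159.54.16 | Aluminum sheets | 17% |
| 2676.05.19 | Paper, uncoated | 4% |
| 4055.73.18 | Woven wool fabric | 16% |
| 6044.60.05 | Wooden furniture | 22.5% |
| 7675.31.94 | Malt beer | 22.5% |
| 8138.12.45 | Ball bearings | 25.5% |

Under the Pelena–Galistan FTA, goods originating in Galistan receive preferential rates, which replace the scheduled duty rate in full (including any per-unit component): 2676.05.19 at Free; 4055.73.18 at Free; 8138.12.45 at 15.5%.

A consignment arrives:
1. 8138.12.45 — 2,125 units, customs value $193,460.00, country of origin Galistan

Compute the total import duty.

Line 1 (8138.12.45, Galistan, 2,125 units, $193,460.00):
Base rate for 8138.12.45 is 25.5%.
Origin Galistan qualifies under the Pelena–Galistan agreement and 8138.12.45 is covered: preferential rate 15.5% applies instead.
Duty = $193,460.00 × 15.5% = $29,986.30.

$29,986.30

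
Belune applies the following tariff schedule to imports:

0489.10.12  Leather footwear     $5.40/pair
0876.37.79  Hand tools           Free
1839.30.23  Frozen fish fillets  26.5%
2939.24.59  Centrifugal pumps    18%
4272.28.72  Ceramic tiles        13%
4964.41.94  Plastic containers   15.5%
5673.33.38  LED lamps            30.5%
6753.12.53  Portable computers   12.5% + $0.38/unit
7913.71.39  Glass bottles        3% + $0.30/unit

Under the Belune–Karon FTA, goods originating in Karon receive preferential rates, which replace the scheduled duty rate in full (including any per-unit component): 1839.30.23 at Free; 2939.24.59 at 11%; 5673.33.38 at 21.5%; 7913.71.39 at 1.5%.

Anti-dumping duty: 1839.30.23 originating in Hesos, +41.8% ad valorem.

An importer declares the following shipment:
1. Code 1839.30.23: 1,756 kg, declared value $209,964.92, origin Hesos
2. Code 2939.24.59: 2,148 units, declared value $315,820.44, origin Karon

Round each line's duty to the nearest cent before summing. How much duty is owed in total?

$178,146.29

Line 1 (1839.30.23, Hesos, 1,756 kg, $209,964.92):
Base rate for 1839.30.23 is 26.5%.
1839.30.23 has an FTA preferential rate, but origin Hesos is not Karon; base rate stands.
Additional duty on 1839.30.23 from Hesos: +41.8%. Applied ad valorem rate: 26.5% + 41.8% = 68.3%.
Duty = $209,964.92 × 68.3% = $143,406.04.
Line 2 (2939.24.59, Karon, 2,148 units, $315,820.44):
Base rate for 2939.24.59 is 18%.
Origin Karon qualifies under the Belune–Karon agreement and 2939.24.59 is covered: preferential rate 11% applies instead.
Duty = $315,820.44 × 11% = $34,740.25.
Total = $143,406.04 + $34,740.25 = $178,146.29.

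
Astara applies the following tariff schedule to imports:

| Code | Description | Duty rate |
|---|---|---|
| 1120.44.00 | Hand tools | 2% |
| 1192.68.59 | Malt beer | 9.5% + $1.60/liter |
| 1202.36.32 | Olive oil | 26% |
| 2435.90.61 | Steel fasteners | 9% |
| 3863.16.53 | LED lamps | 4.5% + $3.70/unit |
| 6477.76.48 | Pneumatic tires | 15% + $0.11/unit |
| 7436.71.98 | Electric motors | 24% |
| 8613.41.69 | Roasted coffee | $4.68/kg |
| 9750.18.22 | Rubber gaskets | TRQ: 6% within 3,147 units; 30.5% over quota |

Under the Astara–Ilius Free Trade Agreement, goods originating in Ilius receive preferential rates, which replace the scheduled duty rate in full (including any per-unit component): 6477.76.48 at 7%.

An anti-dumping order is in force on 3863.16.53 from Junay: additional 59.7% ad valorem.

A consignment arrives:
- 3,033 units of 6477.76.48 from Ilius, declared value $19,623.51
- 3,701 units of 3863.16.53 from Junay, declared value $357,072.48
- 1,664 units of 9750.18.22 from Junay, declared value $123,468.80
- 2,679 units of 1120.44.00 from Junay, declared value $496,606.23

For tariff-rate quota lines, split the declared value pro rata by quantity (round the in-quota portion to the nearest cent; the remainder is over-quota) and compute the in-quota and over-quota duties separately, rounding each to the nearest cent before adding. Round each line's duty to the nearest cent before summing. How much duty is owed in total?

Line 1 (6477.76.48, Ilius, 3,033 units, $19,623.51):
Base rate for 6477.76.48 is 15% + $0.11/unit.
Origin Ilius qualifies under the Astara–Ilius agreement and 6477.76.48 is covered: preferential rate 7% applies instead.
Duty = $19,623.51 × 7% = $1,373.65.
Line 2 (3863.16.53, Junay, 3,701 units, $357,072.48):
Base rate for 3863.16.53 is 4.5% + $3.70/unit.
Additional duty on 3863.16.53 from Junay: +59.7%. Applied ad valorem rate: 4.5% + 59.7% = 64.2%.
Duty = $357,072.48 × 64.2% + 3,701 × $3.70 = $242,934.23.
Line 3 (9750.18.22, Junay, 1,664 units, $123,468.80):
Code 9750.18.22 is under a tariff-rate quota (threshold 3,147 units). Quantity 1,664 units is within the quota, so the in-quota rate 6% applies to the full value.
Duty = $123,468.80 × 6% = $7,408.13.
Line 4 (1120.44.00, Junay, 2,679 units, $496,606.23):
Base rate for 1120.44.00 is 2%.
Duty = $496,606.23 × 2% = $9,932.12.
Total = $1,373.65 + $242,934.23 + $7,408.13 + $9,932.12 = $261,648.13.

$261,648.13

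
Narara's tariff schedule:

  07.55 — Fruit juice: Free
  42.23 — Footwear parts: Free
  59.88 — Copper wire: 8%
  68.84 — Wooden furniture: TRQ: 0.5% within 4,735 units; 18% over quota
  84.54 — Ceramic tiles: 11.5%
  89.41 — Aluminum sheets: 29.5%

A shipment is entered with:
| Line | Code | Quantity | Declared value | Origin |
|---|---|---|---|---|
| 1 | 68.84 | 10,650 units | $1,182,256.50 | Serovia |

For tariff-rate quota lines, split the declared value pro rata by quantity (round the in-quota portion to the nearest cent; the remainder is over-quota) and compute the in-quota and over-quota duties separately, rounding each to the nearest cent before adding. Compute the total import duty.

Line 1 (68.84, Serovia, 10,650 units, $1,182,256.50):
Code 68.84 is under a tariff-rate quota (threshold 4,735 units). In-quota: 4,735 units at 0.5%; over-quota: 5,915 units at 18%.
Pro-rata value split: in-quota = $1,182,256.50 × 4,735/10,650 = $525,632.35; over-quota = $1,182,256.50 − $525,632.35 = $656,624.15.
In-quota duty = $525,632.35 × 0.5% = $2,628.16. Over-quota duty = $656,624.15 × 18% = $118,192.35.
Line duty = $2,628.16 + $118,192.35 = $120,820.51.

$120,820.51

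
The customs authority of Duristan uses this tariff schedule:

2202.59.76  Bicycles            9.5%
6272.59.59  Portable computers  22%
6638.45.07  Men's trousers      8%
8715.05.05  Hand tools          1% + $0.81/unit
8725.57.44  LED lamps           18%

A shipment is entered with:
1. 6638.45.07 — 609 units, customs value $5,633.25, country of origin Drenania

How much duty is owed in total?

$450.66

Line 1 (6638.45.07, Drenania, 609 units, $5,633.25):
Base rate for 6638.45.07 is 8%.
Duty = $5,633.25 × 8% = $450.66.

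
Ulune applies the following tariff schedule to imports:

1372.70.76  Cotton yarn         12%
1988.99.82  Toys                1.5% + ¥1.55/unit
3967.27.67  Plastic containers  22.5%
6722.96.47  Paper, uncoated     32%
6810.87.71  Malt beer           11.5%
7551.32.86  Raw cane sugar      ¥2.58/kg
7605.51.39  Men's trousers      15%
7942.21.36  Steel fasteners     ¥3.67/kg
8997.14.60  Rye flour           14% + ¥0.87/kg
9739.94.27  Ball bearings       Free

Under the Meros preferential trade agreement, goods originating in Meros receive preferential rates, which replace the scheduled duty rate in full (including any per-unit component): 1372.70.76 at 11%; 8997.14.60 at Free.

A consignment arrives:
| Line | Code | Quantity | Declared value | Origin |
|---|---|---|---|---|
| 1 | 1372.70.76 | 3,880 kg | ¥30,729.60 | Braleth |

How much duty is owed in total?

¥3,687.55

Line 1 (1372.70.76, Braleth, 3,880 kg, ¥30,729.60):
Base rate for 1372.70.76 is 12%.
1372.70.76 has an FTA preferential rate, but origin Braleth is not Meros; base rate stands.
Duty = ¥30,729.60 × 12% = ¥3,687.55.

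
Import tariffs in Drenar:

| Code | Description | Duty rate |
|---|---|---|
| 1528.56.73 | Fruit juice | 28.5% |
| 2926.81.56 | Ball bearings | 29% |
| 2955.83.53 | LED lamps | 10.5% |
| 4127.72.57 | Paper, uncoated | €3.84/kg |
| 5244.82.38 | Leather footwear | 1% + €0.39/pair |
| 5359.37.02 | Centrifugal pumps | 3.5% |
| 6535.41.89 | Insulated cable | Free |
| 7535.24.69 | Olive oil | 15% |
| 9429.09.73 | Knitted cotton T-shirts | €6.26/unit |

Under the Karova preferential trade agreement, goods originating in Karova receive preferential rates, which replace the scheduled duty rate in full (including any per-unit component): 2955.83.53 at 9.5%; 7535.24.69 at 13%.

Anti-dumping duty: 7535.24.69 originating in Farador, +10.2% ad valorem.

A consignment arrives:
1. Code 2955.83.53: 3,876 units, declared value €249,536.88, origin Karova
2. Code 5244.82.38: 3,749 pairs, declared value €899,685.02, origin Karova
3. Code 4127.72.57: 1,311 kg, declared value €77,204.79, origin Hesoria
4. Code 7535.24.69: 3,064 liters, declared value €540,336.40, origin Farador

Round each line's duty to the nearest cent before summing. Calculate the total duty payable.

€175,363.97

Line 1 (2955.83.53, Karova, 3,876 units, €249,536.88):
Base rate for 2955.83.53 is 10.5%.
Origin Karova qualifies under the Drenar–Karova agreement and 2955.83.53 is covered: preferential rate 9.5% applies instead.
Duty = €249,536.88 × 9.5% = €23,706.00.
Line 2 (5244.82.38, Karova, 3,749 pairs, €899,685.02):
Base rate for 5244.82.38 is 1% + €0.39/pair.
Origin Karova is the FTA partner but 5244.82.38 is not on the preference list; base rate stands.
Duty = €899,685.02 × 1% + 3,749 × €0.39 = €10,458.96.
Line 3 (4127.72.57, Hesoria, 1,311 kg, €77,204.79):
Base rate for 4127.72.57 is €3.84/kg.
Duty = 1,311 × €3.84 = €5,034.24.
Line 4 (7535.24.69, Farador, 3,064 liters, €540,336.40):
Base rate for 7535.24.69 is 15%.
7535.24.69 has an FTA preferential rate, but origin Farador is not Karova; base rate stands.
Additional duty on 7535.24.69 from Farador: +10.2%. Applied ad valorem rate: 15% + 10.2% = 25.2%.
Duty = €540,336.40 × 25.2% = €136,164.77.
Total = €23,706.00 + €10,458.96 + €5,034.24 + €136,164.77 = €175,363.97.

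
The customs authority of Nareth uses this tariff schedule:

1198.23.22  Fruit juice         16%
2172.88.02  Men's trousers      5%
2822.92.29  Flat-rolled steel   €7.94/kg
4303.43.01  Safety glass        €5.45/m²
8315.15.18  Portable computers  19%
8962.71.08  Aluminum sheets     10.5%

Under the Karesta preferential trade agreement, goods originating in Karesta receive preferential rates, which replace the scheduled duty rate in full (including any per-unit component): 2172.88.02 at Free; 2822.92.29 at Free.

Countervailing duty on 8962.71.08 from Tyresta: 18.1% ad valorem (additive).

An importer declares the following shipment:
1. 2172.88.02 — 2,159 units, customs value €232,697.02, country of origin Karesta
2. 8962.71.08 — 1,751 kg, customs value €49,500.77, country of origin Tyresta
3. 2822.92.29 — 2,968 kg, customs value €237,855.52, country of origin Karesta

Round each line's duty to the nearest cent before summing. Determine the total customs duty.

€14,157.22

Line 1 (2172.88.02, Karesta, 2,159 units, €232,697.02):
Base rate for 2172.88.02 is 5%.
Origin Karesta qualifies under the Nareth–Karesta agreement and 2172.88.02 is covered: preferential rate Free applies instead.
Duty = €232,697.02 × 0% = €0.00.
Line 2 (8962.71.08, Tyresta, 1,751 kg, €49,500.77):
Base rate for 8962.71.08 is 10.5%.
Additional duty on 8962.71.08 from Tyresta: +18.1%. Applied ad valorem rate: 10.5% + 18.1% = 28.6%.
Duty = €49,500.77 × 28.6% = €14,157.22.
Line 3 (2822.92.29, Karesta, 2,968 kg, €237,855.52):
Base rate for 2822.92.29 is €7.94/kg.
Origin Karesta qualifies under the Nareth–Karesta agreement and 2822.92.29 is covered: preferential rate Free applies instead.
Duty = €237,855.52 × 0% = €0.00.
Total = €0.00 + €14,157.22 + €0.00 = €14,157.22.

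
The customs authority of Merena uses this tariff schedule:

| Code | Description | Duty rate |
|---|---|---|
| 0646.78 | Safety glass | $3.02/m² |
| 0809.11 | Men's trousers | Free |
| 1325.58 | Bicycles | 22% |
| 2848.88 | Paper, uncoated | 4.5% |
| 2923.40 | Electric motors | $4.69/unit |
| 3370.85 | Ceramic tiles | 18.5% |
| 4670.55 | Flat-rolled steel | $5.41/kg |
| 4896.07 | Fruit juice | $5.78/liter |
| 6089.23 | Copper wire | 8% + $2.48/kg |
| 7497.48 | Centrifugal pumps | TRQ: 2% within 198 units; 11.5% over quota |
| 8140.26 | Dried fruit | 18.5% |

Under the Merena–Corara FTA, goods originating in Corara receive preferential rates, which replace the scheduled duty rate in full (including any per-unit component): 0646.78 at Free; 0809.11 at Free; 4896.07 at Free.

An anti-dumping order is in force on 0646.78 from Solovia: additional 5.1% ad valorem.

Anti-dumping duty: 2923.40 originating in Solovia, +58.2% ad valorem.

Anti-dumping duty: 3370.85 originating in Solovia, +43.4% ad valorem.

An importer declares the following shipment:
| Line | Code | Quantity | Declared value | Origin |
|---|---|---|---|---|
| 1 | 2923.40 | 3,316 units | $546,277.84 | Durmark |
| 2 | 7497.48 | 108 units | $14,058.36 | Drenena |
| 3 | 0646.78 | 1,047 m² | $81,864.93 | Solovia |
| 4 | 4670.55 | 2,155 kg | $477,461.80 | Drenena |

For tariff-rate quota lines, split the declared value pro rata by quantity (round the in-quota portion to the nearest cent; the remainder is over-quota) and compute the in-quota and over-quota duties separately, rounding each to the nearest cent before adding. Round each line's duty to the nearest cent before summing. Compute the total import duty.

$34,828.81

Line 1 (2923.40, Durmark, 3,316 units, $546,277.84):
Base rate for 2923.40 is $4.69/unit.
The additional-duty order on 2923.40 targets Solovia, not Durmark; it does not apply.
Duty = 3,316 × $4.69 = $15,552.04.
Line 2 (7497.48, Drenena, 108 units, $14,058.36):
Code 7497.48 is under a tariff-rate quota (threshold 198 units). Quantity 108 units is within the quota, so the in-quota rate 2% applies to the full value.
Duty = $14,058.36 × 2% = $281.17.
Line 3 (0646.78, Solovia, 1,047 m², $81,864.93):
Base rate for 0646.78 is $3.02/m².
0646.78 has an FTA preferential rate, but origin Solovia is not Corara; base rate stands.
Additional duty on 0646.78 from Solovia: +5.1% ad valorem. Applied ad valorem rate = 5.1%.
Duty = $81,864.93 × 5.1% + 1,047 × $3.02 = $7,337.05.
Line 4 (4670.55, Drenena, 2,155 kg, $477,461.80):
Base rate for 4670.55 is $5.41/kg.
Duty = 2,155 × $5.41 = $11,658.55.
Total = $15,552.04 + $281.17 + $7,337.05 + $11,658.55 = $34,828.81.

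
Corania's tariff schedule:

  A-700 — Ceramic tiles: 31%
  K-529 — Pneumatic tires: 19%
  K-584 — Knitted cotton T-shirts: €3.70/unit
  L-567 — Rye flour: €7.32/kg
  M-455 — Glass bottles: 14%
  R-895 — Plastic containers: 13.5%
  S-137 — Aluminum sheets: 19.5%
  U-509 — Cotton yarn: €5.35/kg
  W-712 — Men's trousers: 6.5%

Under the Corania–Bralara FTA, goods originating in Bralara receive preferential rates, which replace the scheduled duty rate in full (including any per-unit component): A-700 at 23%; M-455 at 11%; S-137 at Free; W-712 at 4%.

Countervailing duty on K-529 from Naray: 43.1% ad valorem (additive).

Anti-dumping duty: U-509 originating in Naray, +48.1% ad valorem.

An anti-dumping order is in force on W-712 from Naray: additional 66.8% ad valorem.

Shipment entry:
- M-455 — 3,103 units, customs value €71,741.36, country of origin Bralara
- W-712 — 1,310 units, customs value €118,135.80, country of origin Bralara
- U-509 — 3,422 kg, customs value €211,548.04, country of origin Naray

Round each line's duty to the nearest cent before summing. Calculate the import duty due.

Line 1 (M-455, Bralara, 3,103 units, €71,741.36):
Base rate for M-455 is 14%.
Origin Bralara qualifies under the Corania–Bralara agreement and M-455 is covered: preferential rate 11% applies instead.
Duty = €71,741.36 × 11% = €7,891.55.
Line 2 (W-712, Bralara, 1,310 units, €118,135.80):
Base rate for W-712 is 6.5%.
Origin Bralara qualifies under the Corania–Bralara agreement and W-712 is covered: preferential rate 4% applies instead.
The additional-duty order on W-712 targets Naray, not Bralara; it does not apply.
Duty = €118,135.80 × 4% = €4,725.43.
Line 3 (U-509, Naray, 3,422 kg, €211,548.04):
Base rate for U-509 is €5.35/kg.
Additional duty on U-509 from Naray: +48.1% ad valorem. Applied ad valorem rate = 48.1%.
Duty = €211,548.04 × 48.1% + 3,422 × €5.35 = €120,062.31.
Total = €7,891.55 + €4,725.43 + €120,062.31 = €132,679.29.

€132,679.29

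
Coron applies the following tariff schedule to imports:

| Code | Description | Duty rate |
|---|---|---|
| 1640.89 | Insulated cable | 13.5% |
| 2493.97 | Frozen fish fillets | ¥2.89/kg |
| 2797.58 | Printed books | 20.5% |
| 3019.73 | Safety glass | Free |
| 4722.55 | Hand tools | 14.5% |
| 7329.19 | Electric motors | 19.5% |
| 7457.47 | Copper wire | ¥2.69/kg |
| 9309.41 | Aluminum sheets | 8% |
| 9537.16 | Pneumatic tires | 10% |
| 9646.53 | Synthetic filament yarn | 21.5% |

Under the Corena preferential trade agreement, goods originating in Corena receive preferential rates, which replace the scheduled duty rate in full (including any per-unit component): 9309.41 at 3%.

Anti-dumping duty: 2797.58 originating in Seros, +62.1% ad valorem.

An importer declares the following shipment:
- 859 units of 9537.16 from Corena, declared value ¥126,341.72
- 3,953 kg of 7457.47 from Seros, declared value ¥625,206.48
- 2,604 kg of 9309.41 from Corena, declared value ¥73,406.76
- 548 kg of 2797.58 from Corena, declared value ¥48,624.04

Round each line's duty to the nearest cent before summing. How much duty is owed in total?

¥35,437.87

Line 1 (9537.16, Corena, 859 units, ¥126,341.72):
Base rate for 9537.16 is 10%.
Origin Corena is the FTA partner but 9537.16 is not on the preference list; base rate stands.
Duty = ¥126,341.72 × 10% = ¥12,634.17.
Line 2 (7457.47, Seros, 3,953 kg, ¥625,206.48):
Base rate for 7457.47 is ¥2.69/kg.
Duty = 3,953 × ¥2.69 = ¥10,633.57.
Line 3 (9309.41, Corena, 2,604 kg, ¥73,406.76):
Base rate for 9309.41 is 8%.
Origin Corena qualifies under the Coron–Corena agreement and 9309.41 is covered: preferential rate 3% applies instead.
Duty = ¥73,406.76 × 3% = ¥2,202.20.
Line 4 (2797.58, Corena, 548 kg, ¥48,624.04):
Base rate for 2797.58 is 20.5%.
Origin Corena is the FTA partner but 2797.58 is not on the preference list; base rate stands.
The additional-duty order on 2797.58 targets Seros, not Corena; it does not apply.
Duty = ¥48,624.04 × 20.5% = ¥9,967.93.
Total = ¥12,634.17 + ¥10,633.57 + ¥2,202.20 + ¥9,967.93 = ¥35,437.87.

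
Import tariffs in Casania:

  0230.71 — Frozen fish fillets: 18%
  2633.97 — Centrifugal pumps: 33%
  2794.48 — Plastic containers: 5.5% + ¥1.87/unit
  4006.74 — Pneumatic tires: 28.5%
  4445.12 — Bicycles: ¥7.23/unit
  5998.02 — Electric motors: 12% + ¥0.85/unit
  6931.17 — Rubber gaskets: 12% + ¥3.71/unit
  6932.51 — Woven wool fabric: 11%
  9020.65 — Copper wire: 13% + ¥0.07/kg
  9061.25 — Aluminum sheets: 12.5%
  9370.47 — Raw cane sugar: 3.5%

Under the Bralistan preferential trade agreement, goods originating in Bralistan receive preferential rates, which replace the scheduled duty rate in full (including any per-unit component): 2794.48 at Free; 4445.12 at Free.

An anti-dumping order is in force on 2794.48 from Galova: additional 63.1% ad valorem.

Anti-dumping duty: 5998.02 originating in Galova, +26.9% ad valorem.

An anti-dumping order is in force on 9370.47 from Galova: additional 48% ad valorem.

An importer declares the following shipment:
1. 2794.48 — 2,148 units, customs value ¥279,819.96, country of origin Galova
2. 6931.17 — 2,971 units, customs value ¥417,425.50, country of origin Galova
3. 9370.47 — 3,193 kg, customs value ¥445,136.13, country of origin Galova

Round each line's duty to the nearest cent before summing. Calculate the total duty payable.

Line 1 (2794.48, Galova, 2,148 units, ¥279,819.96):
Base rate for 2794.48 is 5.5% + ¥1.87/unit.
2794.48 has an FTA preferential rate, but origin Galova is not Bralistan; base rate stands.
Additional duty on 2794.48 from Galova: +63.1%. Applied ad valorem rate: 5.5% + 63.1% = 68.6%.
Duty = ¥279,819.96 × 68.6% + 2,148 × ¥1.87 = ¥195,973.25.
Line 2 (6931.17, Galova, 2,971 units, ¥417,425.50):
Base rate for 6931.17 is 12% + ¥3.71/unit.
Duty = ¥417,425.50 × 12% + 2,971 × ¥3.71 = ¥61,113.47.
Line 3 (9370.47, Galova, 3,193 kg, ¥445,136.13):
Base rate for 9370.47 is 3.5%.
Additional duty on 9370.47 from Galova: +48%. Applied ad valorem rate: 3.5% + 48% = 51.5%.
Duty = ¥445,136.13 × 51.5% = ¥229,245.11.
Total = ¥195,973.25 + ¥61,113.47 + ¥229,245.11 = ¥486,331.83.

¥486,331.83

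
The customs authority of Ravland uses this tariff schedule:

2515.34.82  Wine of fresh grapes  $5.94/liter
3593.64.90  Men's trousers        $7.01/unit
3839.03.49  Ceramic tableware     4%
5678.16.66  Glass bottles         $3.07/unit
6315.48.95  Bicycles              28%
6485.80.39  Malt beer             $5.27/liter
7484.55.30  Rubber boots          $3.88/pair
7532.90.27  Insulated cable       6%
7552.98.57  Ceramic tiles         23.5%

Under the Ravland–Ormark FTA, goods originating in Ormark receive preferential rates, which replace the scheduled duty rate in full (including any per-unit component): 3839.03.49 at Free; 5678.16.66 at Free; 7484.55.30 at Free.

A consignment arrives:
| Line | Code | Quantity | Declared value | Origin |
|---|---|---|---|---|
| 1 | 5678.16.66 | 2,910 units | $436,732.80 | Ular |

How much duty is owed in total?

$8,933.70

Line 1 (5678.16.66, Ular, 2,910 units, $436,732.80):
Base rate for 5678.16.66 is $3.07/unit.
5678.16.66 has an FTA preferential rate, but origin Ular is not Ormark; base rate stands.
Duty = 2,910 × $3.07 = $8,933.70.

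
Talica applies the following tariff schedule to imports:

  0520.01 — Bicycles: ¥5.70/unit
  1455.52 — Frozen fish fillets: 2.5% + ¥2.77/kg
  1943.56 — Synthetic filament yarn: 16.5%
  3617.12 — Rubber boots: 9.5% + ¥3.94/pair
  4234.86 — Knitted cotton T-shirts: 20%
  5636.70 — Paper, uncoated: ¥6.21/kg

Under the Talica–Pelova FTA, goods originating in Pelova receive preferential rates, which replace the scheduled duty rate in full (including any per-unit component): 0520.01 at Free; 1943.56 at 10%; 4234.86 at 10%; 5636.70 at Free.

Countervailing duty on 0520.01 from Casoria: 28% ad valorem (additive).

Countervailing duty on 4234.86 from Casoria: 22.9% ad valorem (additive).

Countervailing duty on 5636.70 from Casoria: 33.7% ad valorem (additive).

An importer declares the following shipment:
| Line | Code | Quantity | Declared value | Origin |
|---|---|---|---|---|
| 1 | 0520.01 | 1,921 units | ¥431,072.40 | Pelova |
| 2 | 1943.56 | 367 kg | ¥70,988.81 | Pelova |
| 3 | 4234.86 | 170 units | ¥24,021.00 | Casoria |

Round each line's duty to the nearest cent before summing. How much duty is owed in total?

¥17,403.89

Line 1 (0520.01, Pelova, 1,921 units, ¥431,072.40):
Base rate for 0520.01 is ¥5.70/unit.
Origin Pelova qualifies under the Talica–Pelova agreement and 0520.01 is covered: preferential rate Free applies instead.
The additional-duty order on 0520.01 targets Casoria, not Pelova; it does not apply.
Duty = ¥431,072.40 × 0% = ¥0.00.
Line 2 (1943.56, Pelova, 367 kg, ¥70,988.81):
Base rate for 1943.56 is 16.5%.
Origin Pelova qualifies under the Talica–Pelova agreement and 1943.56 is covered: preferential rate 10% applies instead.
Duty = ¥70,988.81 × 10% = ¥7,098.88.
Line 3 (4234.86, Casoria, 170 units, ¥24,021.00):
Base rate for 4234.86 is 20%.
4234.86 has an FTA preferential rate, but origin Casoria is not Pelova; base rate stands.
Additional duty on 4234.86 from Casoria: +22.9%. Applied ad valorem rate: 20% + 22.9% = 42.9%.
Duty = ¥24,021.00 × 42.9% = ¥10,305.01.
Total = ¥0.00 + ¥7,098.88 + ¥10,305.01 = ¥17,403.89.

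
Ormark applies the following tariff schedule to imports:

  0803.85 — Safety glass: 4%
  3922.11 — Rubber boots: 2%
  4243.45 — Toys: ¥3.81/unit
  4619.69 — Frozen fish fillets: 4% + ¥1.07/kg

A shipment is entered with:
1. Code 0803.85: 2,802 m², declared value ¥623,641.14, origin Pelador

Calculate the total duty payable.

¥24,945.65

Line 1 (0803.85, Pelador, 2,802 m², ¥623,641.14):
Base rate for 0803.85 is 4%.
Duty = ¥623,641.14 × 4% = ¥24,945.65.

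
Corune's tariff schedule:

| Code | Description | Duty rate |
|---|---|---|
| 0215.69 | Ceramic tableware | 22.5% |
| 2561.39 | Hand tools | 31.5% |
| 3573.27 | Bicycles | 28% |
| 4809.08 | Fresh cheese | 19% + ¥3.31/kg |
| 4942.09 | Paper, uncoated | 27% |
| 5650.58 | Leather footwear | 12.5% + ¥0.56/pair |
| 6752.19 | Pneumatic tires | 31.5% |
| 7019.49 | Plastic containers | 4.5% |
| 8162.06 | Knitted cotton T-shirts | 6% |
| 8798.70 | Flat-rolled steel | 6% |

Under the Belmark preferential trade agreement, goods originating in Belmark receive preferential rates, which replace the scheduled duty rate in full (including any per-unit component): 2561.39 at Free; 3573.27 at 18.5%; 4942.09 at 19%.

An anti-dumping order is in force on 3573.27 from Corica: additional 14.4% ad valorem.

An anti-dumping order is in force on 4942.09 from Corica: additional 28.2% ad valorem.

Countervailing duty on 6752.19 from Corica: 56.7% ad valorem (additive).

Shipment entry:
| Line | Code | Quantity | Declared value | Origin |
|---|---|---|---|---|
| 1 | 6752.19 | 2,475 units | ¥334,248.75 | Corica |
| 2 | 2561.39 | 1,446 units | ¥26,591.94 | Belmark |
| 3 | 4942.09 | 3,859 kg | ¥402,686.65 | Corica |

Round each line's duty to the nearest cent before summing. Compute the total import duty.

Line 1 (6752.19, Corica, 2,475 units, ¥334,248.75):
Base rate for 6752.19 is 31.5%.
Additional duty on 6752.19 from Corica: +56.7%. Applied ad valorem rate: 31.5% + 56.7% = 88.2%.
Duty = ¥334,248.75 × 88.2% = ¥294,807.40.
Line 2 (2561.39, Belmark, 1,446 units, ¥26,591.94):
Base rate for 2561.39 is 31.5%.
Origin Belmark qualifies under the Corune–Belmark agreement and 2561.39 is covered: preferential rate Free applies instead.
Duty = ¥26,591.94 × 0% = ¥0.00.
Line 3 (4942.09, Corica, 3,859 kg, ¥402,686.65):
Base rate for 4942.09 is 27%.
4942.09 has an FTA preferential rate, but origin Corica is not Belmark; base rate stands.
Additional duty on 4942.09 from Corica: +28.2%. Applied ad valorem rate: 27% + 28.2% = 55.2%.
Duty = ¥402,686.65 × 55.2% = ¥222,283.03.
Total = ¥294,807.40 + ¥0.00 + ¥222,283.03 = ¥517,090.43.

¥517,090.43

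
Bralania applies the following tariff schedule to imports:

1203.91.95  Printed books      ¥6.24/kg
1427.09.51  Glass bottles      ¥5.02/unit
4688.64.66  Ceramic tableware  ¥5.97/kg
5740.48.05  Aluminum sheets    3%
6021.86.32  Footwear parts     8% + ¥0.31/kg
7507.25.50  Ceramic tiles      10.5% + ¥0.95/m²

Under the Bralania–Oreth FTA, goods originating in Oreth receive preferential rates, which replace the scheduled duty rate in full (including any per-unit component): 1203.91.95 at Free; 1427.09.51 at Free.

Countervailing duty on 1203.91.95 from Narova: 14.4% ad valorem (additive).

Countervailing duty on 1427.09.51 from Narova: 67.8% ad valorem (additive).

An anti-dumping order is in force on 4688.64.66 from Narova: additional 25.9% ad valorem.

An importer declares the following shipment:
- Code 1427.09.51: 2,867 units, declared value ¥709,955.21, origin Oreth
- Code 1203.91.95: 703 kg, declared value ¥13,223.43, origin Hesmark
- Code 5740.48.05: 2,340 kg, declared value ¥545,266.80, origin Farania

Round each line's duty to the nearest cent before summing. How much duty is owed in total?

Line 1 (1427.09.51, Oreth, 2,867 units, ¥709,955.21):
Base rate for 1427.09.51 is ¥5.02/unit.
Origin Oreth qualifies under the Bralania–Oreth agreement and 1427.09.51 is covered: preferential rate Free applies instead.
The additional-duty order on 1427.09.51 targets Narova, not Oreth; it does not apply.
Duty = ¥709,955.21 × 0% = ¥0.00.
Line 2 (1203.91.95, Hesmark, 703 kg, ¥13,223.43):
Base rate for 1203.91.95 is ¥6.24/kg.
1203.91.95 has an FTA preferential rate, but origin Hesmark is not Oreth; base rate stands.
The additional-duty order on 1203.91.95 targets Narova, not Hesmark; it does not apply.
Duty = 703 × ¥6.24 = ¥4,386.72.
Line 3 (5740.48.05, Farania, 2,340 kg, ¥545,266.80):
Base rate for 5740.48.05 is 3%.
Duty = ¥545,266.80 × 3% = ¥16,358.00.
Total = ¥0.00 + ¥4,386.72 + ¥16,358.00 = ¥20,744.72.

¥20,744.72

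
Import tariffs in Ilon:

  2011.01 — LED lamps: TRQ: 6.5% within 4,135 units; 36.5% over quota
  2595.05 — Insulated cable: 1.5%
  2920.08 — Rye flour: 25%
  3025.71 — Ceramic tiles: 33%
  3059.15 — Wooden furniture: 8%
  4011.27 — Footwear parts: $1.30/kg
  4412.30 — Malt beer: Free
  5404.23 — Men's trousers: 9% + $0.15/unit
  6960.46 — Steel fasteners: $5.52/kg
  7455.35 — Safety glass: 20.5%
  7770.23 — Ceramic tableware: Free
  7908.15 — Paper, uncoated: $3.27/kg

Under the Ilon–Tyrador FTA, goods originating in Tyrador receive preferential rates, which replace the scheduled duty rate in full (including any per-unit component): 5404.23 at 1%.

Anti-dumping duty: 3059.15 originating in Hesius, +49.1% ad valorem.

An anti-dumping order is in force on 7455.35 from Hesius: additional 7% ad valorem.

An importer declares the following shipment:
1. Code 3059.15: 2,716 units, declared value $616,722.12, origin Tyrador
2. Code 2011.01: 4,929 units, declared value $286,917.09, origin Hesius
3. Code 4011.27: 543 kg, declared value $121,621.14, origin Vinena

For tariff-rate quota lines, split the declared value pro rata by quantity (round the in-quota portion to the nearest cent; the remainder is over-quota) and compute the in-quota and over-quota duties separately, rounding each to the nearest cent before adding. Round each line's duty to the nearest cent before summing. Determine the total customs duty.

Line 1 (3059.15, Tyrador, 2,716 units, $616,722.12):
Base rate for 3059.15 is 8%.
Origin Tyrador is the FTA partner but 3059.15 is not on the preference list; base rate stands.
The additional-duty order on 3059.15 targets Hesius, not Tyrador; it does not apply.
Duty = $616,722.12 × 8% = $49,337.77.
Line 2 (2011.01, Hesius, 4,929 units, $286,917.09):
Code 2011.01 is under a tariff-rate quota (threshold 4,135 units). In-quota: 4,135 units at 6.5%; over-quota: 794 units at 36.5%.
Pro-rata value split: in-quota = $286,917.09 × 4,135/4,929 = $240,698.35; over-quota = $286,917.09 − $240,698.35 = $46,218.74.
In-quota duty = $240,698.35 × 6.5% = $15,645.39. Over-quota duty = $46,218.74 × 36.5% = $16,869.84.
Line duty = $15,645.39 + $16,869.84 = $32,515.23.
Line 3 (4011.27, Vinena, 543 kg, $121,621.14):
Base rate for 4011.27 is $1.30/kg.
Duty = 543 × $1.30 = $705.90.
Total = $49,337.77 + $32,515.23 + $705.90 = $82,558.90.

$82,558.90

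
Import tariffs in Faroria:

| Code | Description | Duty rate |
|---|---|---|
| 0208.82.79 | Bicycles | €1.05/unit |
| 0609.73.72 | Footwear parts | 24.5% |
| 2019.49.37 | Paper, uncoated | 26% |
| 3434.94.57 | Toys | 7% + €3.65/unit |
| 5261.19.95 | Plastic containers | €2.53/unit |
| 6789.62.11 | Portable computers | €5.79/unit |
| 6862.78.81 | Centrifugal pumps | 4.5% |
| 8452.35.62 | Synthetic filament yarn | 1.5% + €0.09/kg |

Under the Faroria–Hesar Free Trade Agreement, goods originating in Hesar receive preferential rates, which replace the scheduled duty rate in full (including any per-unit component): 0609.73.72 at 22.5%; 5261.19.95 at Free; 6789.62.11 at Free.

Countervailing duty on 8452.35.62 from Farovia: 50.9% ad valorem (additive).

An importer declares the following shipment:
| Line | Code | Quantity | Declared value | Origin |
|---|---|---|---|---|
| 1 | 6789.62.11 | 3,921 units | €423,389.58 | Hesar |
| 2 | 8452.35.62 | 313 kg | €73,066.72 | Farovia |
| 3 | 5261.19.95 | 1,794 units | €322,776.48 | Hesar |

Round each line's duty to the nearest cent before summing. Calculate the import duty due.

Line 1 (6789.62.11, Hesar, 3,921 units, €423,389.58):
Base rate for 6789.62.11 is €5.79/unit.
Origin Hesar qualifies under the Faroria–Hesar agreement and 6789.62.11 is covered: preferential rate Free applies instead.
Duty = €423,389.58 × 0% = €0.00.
Line 2 (8452.35.62, Farovia, 313 kg, €73,066.72):
Base rate for 8452.35.62 is 1.5% + €0.09/kg.
Additional duty on 8452.35.62 from Farovia: +50.9%. Applied ad valorem rate: 1.5% + 50.9% = 52.4%.
Duty = €73,066.72 × 52.4% + 313 × €0.09 = €38,315.13.
Line 3 (5261.19.95, Hesar, 1,794 units, €322,776.48):
Base rate for 5261.19.95 is €2.53/unit.
Origin Hesar qualifies under the Faroria–Hesar agreement and 5261.19.95 is covered: preferential rate Free applies instead.
Duty = €322,776.48 × 0% = €0.00.
Total = €0.00 + €38,315.13 + €0.00 = €38,315.13.

€38,315.13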